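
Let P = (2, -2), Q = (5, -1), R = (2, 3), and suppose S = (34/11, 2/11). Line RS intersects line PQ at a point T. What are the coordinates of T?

Barycentric coordinates of S with respect to PQR: (3/11, 4/11, 4/11).
On side PQ the R-coordinate is zero; dropping S's R-weight 4/11 and renormalizing the remaining 3/11 : 4/11 gives weights 3/7, 4/7 on P, Q.
T = (3/7)·(2, -2) + (4/7)·(5, -1) = (26/7, -10/7).

(26/7, -10/7)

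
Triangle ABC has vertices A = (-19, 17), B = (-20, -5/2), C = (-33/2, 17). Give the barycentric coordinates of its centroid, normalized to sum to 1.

(1/3, 1/3, 1/3)

The centroid is the average of the vertices, so each weight is 1/3.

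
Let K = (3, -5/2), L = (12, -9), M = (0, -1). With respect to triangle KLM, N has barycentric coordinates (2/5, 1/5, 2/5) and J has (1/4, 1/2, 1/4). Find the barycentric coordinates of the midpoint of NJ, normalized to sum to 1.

(13/40, 7/20, 13/40)

Since both coordinate triples sum to 1, the midpoint's barycentrics are the componentwise average.
(2/5+1/4)/2 = 13/40; similarly 7/20 and 13/40.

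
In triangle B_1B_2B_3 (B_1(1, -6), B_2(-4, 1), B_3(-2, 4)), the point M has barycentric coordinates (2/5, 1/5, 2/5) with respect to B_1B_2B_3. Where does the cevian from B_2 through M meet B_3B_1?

(-1/2, -1)

Line B_2M meets B_3B_1 where the B_2-coordinate vanishes; zeroing M's B_2-weight and renormalizing leaves B_3, B_1-weights 2/5 : 2/5 → (1/2, 1/2).
So N = (1/2)·B_3 + (1/2)·B_1 = (-1/2, -1).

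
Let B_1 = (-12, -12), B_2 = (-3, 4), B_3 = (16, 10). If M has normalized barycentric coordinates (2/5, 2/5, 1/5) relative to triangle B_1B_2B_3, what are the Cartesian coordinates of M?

(-14/5, -6/5)

M = (2/5)·B_1 + (2/5)·B_2 + (1/5)·B_3.
x-coordinate: (2/5)·(-12) + (2/5)·(-3) + (1/5)·16 = -14/5.
y-coordinate: (2/5)·(-12) + (2/5)·4 + (1/5)·10 = -6/5.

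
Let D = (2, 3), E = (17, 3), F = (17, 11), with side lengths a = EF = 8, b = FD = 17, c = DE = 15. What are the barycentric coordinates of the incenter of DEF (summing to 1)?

The incenter has barycentric coordinates proportional to the opposite side lengths: (8 : 17 : 15).
Normalizing by 8+17+15 = 40 gives (1/5, 17/40, 3/8).

(1/5, 17/40, 3/8)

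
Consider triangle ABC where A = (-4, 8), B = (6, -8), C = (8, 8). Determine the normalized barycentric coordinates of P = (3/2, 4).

Signed area of the reference triangle: [ABC] = ½·((-4)·(-8−8) + 6·(8−8) + 8·(8−(-8))) = ½·(64 + 0 + 128) = 96.
[PBC] = ½·((3/2)·(-8−8) + 6·(8−4) + 8·(4−(-8))) = ½·(-24 + 24 + 96) = 48, so the A-coordinate is 48/96 = 1/2.
[APC] = ½·((-4)·(4−8) + (3/2)·(8−8) + 8·(8−4)) = ½·(16 + 0 + 32) = 24, so the B-coordinate is 1/4.
[ABP] = ½·((-4)·(-8−4) + 6·(4−8) + (3/2)·(8−(-8))) = ½·(48 − 24 + 24) = 24, so the C-coordinate is 1/4.
Check: 1/2 + 1/4 + 1/4 = 1.

(1/2, 1/4, 1/4)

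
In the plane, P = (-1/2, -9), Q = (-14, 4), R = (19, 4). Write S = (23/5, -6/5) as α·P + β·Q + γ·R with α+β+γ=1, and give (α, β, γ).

Signed area of the reference triangle: [PQR] = ½·((-1/2)·(4−4) + (-14)·(4−(-9)) + 19·(-9−4)) = ½·(0 − 182 − 247) = -429/2.
[SQR] = ½·((23/5)·(4−4) + (-14)·(4−(-6/5)) + 19·(-6/5−4)) = ½·(0 − 364/5 − 494/5) = -429/5, so the P-coordinate is (-429/5)/(-429/2) = 2/5.
[PSR] = ½·((-1/2)·(-6/5−4) + (23/5)·(4−(-9)) + 19·(-9−(-6/5))) = ½·(13/5 + 299/5 − 741/5) = -429/10, so the Q-coordinate is 1/5.
[PQS] = ½·((-1/2)·(4−(-6/5)) + (-14)·(-6/5−(-9)) + (23/5)·(-9−4)) = ½·(-13/5 − 546/5 − 299/5) = -429/5, so the R-coordinate is 2/5.
Check: 2/5 + 1/5 + 2/5 = 1.

(2/5, 1/5, 2/5)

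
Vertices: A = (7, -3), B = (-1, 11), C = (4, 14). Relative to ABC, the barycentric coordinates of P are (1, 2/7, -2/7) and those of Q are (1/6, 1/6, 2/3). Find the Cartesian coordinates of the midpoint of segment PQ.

(97/21, 143/42)

Barycentric coordinates of the midpoint are the average: (7/12, 19/84, 4/21).
Converting: (7/12)·A + (19/84)·B + (4/21)·C = (97/21, 143/42).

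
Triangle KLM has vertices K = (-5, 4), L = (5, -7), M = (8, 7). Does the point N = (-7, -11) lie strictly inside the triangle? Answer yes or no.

no

Barycentric coordinates of N: (156/173, 189/173, -172/173).
The three coordinates are positive, positive, negative; a point is interior exactly when all three are positive.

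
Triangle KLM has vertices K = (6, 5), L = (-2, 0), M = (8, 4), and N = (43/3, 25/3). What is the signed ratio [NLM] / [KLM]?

[KLM] = ½·(6·(0−4) + (-2)·(4−5) + 8·(5−0)) = ½·(-24 + 2 + 40) = 9.
[NLM] = ½·((43/3)·(0−4) + (-2)·(4−(25/3)) + 8·(25/3−0)) = ½·(-172/3 + 26/3 + 200/3) = 9, so the ratio is 9/9 = 1.

1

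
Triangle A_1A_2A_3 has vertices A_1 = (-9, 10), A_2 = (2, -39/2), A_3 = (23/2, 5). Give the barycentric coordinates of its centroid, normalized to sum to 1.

(1/3, 1/3, 1/3)

The centroid is the average of the vertices, so each weight is 1/3.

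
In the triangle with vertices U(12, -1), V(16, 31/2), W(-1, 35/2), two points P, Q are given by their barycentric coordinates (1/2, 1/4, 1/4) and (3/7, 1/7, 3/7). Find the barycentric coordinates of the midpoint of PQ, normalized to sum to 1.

(13/28, 11/56, 19/56)

Since both coordinate triples sum to 1, the midpoint's barycentrics are the componentwise average.
(1/2+3/7)/2 = 13/28; similarly 11/56 and 19/56.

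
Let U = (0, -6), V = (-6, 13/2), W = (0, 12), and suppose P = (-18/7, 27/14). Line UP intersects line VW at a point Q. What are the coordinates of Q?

Barycentric coordinates of P with respect to UVW: (3/7, 3/7, 1/7).
On side VW the U-coordinate is zero; dropping P's U-weight 3/7 and renormalizing the remaining 3/7 : 1/7 gives weights 3/4, 1/4 on V, W.
Q = (3/4)·(-6, 13/2) + (1/4)·(0, 12) = (-9/2, 63/8).

(-9/2, 63/8)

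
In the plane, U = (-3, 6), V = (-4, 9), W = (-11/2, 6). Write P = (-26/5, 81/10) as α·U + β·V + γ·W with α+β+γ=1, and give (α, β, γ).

(-3/10, 7/10, 3/5)

Signed area of the reference triangle: [UVW] = ½·((-3)·(9−6) + (-4)·(6−6) + (-11/2)·(6−9)) = ½·(-9 + 0 + 33/2) = 15/4.
[PVW] = ½·((-26/5)·(9−6) + (-4)·(6−(81/10)) + (-11/2)·(81/10−9)) = ½·(-78/5 + 42/5 + 99/20) = -9/8, so the U-coordinate is (-9/8)/(15/4) = -3/10.
[UPW] = ½·((-3)·(81/10−6) + (-26/5)·(6−6) + (-11/2)·(6−(81/10))) = ½·(-63/10 + 0 + 231/20) = 21/8, so the V-coordinate is 7/10.
[UVP] = ½·((-3)·(9−(81/10)) + (-4)·(81/10−6) + (-26/5)·(6−9)) = ½·(-27/10 − 42/5 + 78/5) = 9/4, so the W-coordinate is 3/5.
Check: -3/10 + 7/10 + 3/5 = 1.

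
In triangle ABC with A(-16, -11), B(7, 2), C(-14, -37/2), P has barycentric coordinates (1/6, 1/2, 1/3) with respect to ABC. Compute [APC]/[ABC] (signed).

The signed ratio [APC]/[ABC] equals the barycentric coordinate of P at vertex B, which is 1/2.

1/2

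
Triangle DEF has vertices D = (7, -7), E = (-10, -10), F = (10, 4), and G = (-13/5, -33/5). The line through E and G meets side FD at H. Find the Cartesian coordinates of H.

(17/2, -3/2)

Barycentric coordinates of G with respect to DEF: (1/5, 3/5, 1/5).
On side FD the E-coordinate is zero; dropping G's E-weight 3/5 and renormalizing the remaining 1/5 : 1/5 gives weights 1/2, 1/2 on F, D.
H = (1/2)·(10, 4) + (1/2)·(7, -7) = (17/2, -3/2).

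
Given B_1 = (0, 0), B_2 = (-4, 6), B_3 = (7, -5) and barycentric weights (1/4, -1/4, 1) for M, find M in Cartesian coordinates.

M = (1/4)·B_1 + (-1/4)·B_2 + 1·B_3.
x-coordinate: (1/4)·0 + (-1/4)·(-4) + 1·7 = 8.
y-coordinate: (1/4)·0 + (-1/4)·6 + 1·(-5) = -13/2.

(8, -13/2)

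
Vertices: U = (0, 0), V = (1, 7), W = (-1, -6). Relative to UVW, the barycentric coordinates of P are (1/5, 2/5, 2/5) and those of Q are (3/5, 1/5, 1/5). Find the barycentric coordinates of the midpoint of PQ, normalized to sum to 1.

(2/5, 3/10, 3/10)

Since both coordinate triples sum to 1, the midpoint's barycentrics are the componentwise average.
(1/5+3/5)/2 = 2/5; similarly 3/10 and 3/10.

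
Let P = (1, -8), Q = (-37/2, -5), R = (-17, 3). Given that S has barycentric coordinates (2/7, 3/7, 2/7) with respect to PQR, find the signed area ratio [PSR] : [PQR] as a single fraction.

The signed ratio [PSR]/[PQR] equals the barycentric coordinate of S at vertex Q, which is 3/7.

3/7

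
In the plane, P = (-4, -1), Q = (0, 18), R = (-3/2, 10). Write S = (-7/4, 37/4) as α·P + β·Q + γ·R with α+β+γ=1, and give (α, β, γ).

Signed area of the reference triangle: [PQR] = ½·((-4)·(18−10) + 0·(10−(-1)) + (-3/2)·(-1−18)) = ½·(-32 + 0 + 57/2) = -7/4.
[SQR] = ½·((-7/4)·(18−10) + 0·(10−(37/4)) + (-3/2)·(37/4−18)) = ½·(-14 + 0 + 105/8) = -7/16, so the P-coordinate is (-7/16)/(-7/4) = 1/4.
[PSR] = ½·((-4)·(37/4−10) + (-7/4)·(10−(-1)) + (-3/2)·(-1−(37/4))) = ½·(3 − 77/4 + 123/8) = -7/16, so the Q-coordinate is 1/4.
[PQS] = ½·((-4)·(18−(37/4)) + 0·(37/4−(-1)) + (-7/4)·(-1−18)) = ½·(-35 + 0 + 133/4) = -7/8, so the R-coordinate is 1/2.
Check: 1/4 + 1/4 + 1/2 = 1.

(1/4, 1/4, 1/2)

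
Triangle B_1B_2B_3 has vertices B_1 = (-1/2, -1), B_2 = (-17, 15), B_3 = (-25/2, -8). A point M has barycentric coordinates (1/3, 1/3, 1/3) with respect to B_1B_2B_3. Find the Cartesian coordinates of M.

(-10, 2)

M = (1/3)·B_1 + (1/3)·B_2 + (1/3)·B_3.
x-coordinate: (1/3)·(-1/2) + (1/3)·(-17) + (1/3)·(-25/2) = -10.
y-coordinate: (1/3)·(-1) + (1/3)·15 + (1/3)·(-8) = 2.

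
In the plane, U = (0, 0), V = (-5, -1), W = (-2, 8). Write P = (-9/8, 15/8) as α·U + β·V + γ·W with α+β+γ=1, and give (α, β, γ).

(5/8, 1/8, 1/4)

Signed area of the reference triangle: [UVW] = ½·(0·(-1−8) + (-5)·(8−0) + (-2)·(0−(-1))) = ½·(0 − 40 − 2) = -21.
[PVW] = ½·((-9/8)·(-1−8) + (-5)·(8−(15/8)) + (-2)·(15/8−(-1))) = ½·(81/8 − 245/8 − 23/4) = -105/8, so the U-coordinate is (-105/8)/(-21) = 5/8.
[UPW] = ½·(0·(15/8−8) + (-9/8)·(8−0) + (-2)·(0−(15/8))) = ½·(0 − 9 + 15/4) = -21/8, so the V-coordinate is 1/8.
[UVP] = ½·(0·(-1−(15/8)) + (-5)·(15/8−0) + (-9/8)·(0−(-1))) = ½·(0 − 75/8 − 9/8) = -21/4, so the W-coordinate is 1/4.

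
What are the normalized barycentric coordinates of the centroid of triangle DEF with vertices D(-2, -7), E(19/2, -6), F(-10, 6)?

(1/3, 1/3, 1/3)

The centroid is the average of the vertices, so each weight is 1/3.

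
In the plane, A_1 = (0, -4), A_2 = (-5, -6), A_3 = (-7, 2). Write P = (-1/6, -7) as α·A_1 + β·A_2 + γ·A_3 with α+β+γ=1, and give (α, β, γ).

Signed area of the reference triangle: [A_1A_2A_3] = ½·(0·(-6−2) + (-5)·(2−(-4)) + (-7)·(-4−(-6))) = ½·(0 − 30 − 14) = -22.
[PA_2A_3] = ½·((-1/6)·(-6−2) + (-5)·(2−(-7)) + (-7)·(-7−(-6))) = ½·(4/3 − 45 + 7) = -55/3, so the A_1-coordinate is (-55/3)/(-22) = 5/6.
[A_1PA_3] = ½·(0·(-7−2) + (-1/6)·(2−(-4)) + (-7)·(-4−(-7))) = ½·(0 − 1 − 21) = -11, so the A_2-coordinate is 1/2.
[A_1A_2P] = ½·(0·(-6−(-7)) + (-5)·(-7−(-4)) + (-1/6)·(-4−(-6))) = ½·(0 + 15 − 1/3) = 22/3, so the A_3-coordinate is -1/3.

(5/6, 1/2, -1/3)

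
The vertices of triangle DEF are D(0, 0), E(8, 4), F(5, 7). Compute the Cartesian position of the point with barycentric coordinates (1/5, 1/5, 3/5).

G = (1/5)·D + (1/5)·E + (3/5)·F.
x-coordinate: (1/5)·0 + (1/5)·8 + (3/5)·5 = 23/5.
y-coordinate: (1/5)·0 + (1/5)·4 + (3/5)·7 = 5.

(23/5, 5)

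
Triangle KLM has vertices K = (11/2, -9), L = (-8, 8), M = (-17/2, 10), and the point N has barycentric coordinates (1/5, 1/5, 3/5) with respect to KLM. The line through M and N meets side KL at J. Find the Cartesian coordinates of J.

(-5/4, -1/2)

Line MN meets KL where the M-coordinate vanishes; zeroing N's M-weight and renormalizing leaves K, L-weights 1/5 : 1/5 → (1/2, 1/2).
So J = (1/2)·K + (1/2)·L = (-5/4, -1/2).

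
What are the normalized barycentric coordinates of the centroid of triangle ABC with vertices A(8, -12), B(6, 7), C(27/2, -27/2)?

(1/3, 1/3, 1/3)

The centroid is the average of the vertices, so each weight is 1/3.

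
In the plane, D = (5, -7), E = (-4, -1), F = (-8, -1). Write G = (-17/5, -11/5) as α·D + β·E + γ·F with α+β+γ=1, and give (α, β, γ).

(1/5, 1/2, 3/10)

Signed area of the reference triangle: [DEF] = ½·(5·(-1−(-1)) + (-4)·(-1−(-7)) + (-8)·(-7−(-1))) = ½·(0 − 24 + 48) = 12.
[GEF] = ½·((-17/5)·(-1−(-1)) + (-4)·(-1−(-11/5)) + (-8)·(-11/5−(-1))) = ½·(0 − 24/5 + 48/5) = 12/5, so the D-coordinate is (12/5)/12 = 1/5.
[DGF] = ½·(5·(-11/5−(-1)) + (-17/5)·(-1−(-7)) + (-8)·(-7−(-11/5))) = ½·(-6 − 102/5 + 192/5) = 6, so the E-coordinate is 1/2.
[DEG] = ½·(5·(-1−(-11/5)) + (-4)·(-11/5−(-7)) + (-17/5)·(-7−(-1))) = ½·(6 − 96/5 + 102/5) = 18/5, so the F-coordinate is 3/10.
Check: 1/5 + 1/2 + 3/10 = 1.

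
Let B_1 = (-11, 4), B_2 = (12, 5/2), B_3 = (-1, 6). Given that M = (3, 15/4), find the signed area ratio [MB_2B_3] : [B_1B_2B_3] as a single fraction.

[B_1B_2B_3] = ½·((-11)·(5/2−6) + 12·(6−4) + (-1)·(4−(5/2))) = ½·(77/2 + 24 − 3/2) = 61/2.
[MB_2B_3] = ½·(3·(5/2−6) + 12·(6−(15/4)) + (-1)·(15/4−(5/2))) = ½·(-21/2 + 27 − 5/4) = 61/8, so the ratio is (61/8)/(61/2) = 1/4.

1/4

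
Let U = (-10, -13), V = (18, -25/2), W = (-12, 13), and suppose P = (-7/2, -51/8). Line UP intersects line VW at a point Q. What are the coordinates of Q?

Barycentric coordinates of P with respect to UVW: (1/2, 1/4, 1/4).
On side VW the U-coordinate is zero; dropping P's U-weight 1/2 and renormalizing the remaining 1/4 : 1/4 gives weights 1/2, 1/2 on V, W.
Q = (1/2)·(18, -25/2) + (1/2)·(-12, 13) = (3, 1/4).

(3, 1/4)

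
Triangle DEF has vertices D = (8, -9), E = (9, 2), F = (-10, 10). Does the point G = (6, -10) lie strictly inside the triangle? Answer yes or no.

no

Barycentric coordinates of G: (36/31, -8/31, 3/31).
The three coordinates are positive, negative, positive; a point is interior exactly when all three are positive.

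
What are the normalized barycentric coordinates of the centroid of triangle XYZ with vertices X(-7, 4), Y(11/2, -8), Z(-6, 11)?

(1/3, 1/3, 1/3)

The centroid is the average of the vertices, so each weight is 1/3.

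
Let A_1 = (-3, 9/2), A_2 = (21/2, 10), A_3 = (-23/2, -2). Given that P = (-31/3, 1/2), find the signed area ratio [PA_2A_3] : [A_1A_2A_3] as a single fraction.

[A_1A_2A_3] = ½·((-3)·(10−(-2)) + (21/2)·(-2−(9/2)) + (-23/2)·(9/2−10)) = ½·(-36 − 273/4 + 253/4) = -41/2.
[PA_2A_3] = ½·((-31/3)·(10−(-2)) + (21/2)·(-2−(1/2)) + (-23/2)·(1/2−10)) = ½·(-124 − 105/4 + 437/4) = -41/2, so the ratio is (-41/2)/(-41/2) = 1.

1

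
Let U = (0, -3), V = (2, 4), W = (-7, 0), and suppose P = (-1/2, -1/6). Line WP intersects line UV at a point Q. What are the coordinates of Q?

Barycentric coordinates of P with respect to UVW: (1/2, 1/3, 1/6).
On side UV the W-coordinate is zero; dropping P's W-weight 1/6 and renormalizing the remaining 1/2 : 1/3 gives weights 3/5, 2/5 on U, V.
Q = (3/5)·(0, -3) + (2/5)·(2, 4) = (4/5, -1/5).

(4/5, -1/5)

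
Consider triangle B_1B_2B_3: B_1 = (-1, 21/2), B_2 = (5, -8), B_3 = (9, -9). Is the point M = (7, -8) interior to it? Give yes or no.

yes

Barycentric coordinates of M: (1/34, 29/68, 37/68).
The three coordinates are positive, positive, positive; a point is interior exactly when all three are positive.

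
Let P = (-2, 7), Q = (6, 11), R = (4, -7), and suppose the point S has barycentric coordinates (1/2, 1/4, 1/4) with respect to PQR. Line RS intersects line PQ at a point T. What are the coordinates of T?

(2/3, 25/3)

Line RS meets PQ where the R-coordinate vanishes; zeroing S's R-weight and renormalizing leaves P, Q-weights 1/2 : 1/4 → (2/3, 1/3).
So T = (2/3)·P + (1/3)·Q = (2/3, 25/3).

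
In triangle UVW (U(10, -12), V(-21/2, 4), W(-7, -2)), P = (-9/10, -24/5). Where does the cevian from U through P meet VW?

(-49/6, 0)

Barycentric coordinates of P with respect to UVW: (2/5, 1/5, 2/5).
On side VW the U-coordinate is zero; dropping P's U-weight 2/5 and renormalizing the remaining 1/5 : 2/5 gives weights 1/3, 2/3 on V, W.
Q = (1/3)·(-21/2, 4) + (2/3)·(-7, -2) = (-49/6, 0).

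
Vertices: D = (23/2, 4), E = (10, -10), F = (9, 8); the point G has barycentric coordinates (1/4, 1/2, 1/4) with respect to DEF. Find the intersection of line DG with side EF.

(29/3, -4)

Line DG meets EF where the D-coordinate vanishes; zeroing G's D-weight and renormalizing leaves E, F-weights 1/2 : 1/4 → (2/3, 1/3).
So H = (2/3)·E + (1/3)·F = (29/3, -4).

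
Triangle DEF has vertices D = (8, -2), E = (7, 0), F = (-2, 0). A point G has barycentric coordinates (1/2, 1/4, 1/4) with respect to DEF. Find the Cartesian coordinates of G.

G = (1/2)·D + (1/4)·E + (1/4)·F.
x-coordinate: (1/2)·8 + (1/4)·7 + (1/4)·(-2) = 21/4.
y-coordinate: (1/2)·(-2) + (1/4)·0 + (1/4)·0 = -1.

(21/4, -1)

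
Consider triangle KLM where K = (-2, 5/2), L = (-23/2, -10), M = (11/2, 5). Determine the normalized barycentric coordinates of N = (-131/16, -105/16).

(1/8, 3/4, 1/8)

Signed area of the reference triangle: [KLM] = ½·((-2)·(-10−5) + (-23/2)·(5−(5/2)) + (11/2)·(5/2−(-10))) = ½·(30 − 115/4 + 275/4) = 35.
[NLM] = ½·((-131/16)·(-10−5) + (-23/2)·(5−(-105/16)) + (11/2)·(-105/16−(-10))) = ½·(1965/16 − 4255/32 + 605/32) = 35/8, so the K-coordinate is (35/8)/35 = 1/8.
[KNM] = ½·((-2)·(-105/16−5) + (-131/16)·(5−(5/2)) + (11/2)·(5/2−(-105/16))) = ½·(185/8 − 655/32 + 1595/32) = 105/4, so the L-coordinate is 3/4.
[KLN] = ½·((-2)·(-10−(-105/16)) + (-23/2)·(-105/16−(5/2)) + (-131/16)·(5/2−(-10))) = ½·(55/8 + 3335/32 − 3275/32) = 35/8, so the M-coordinate is 1/8.
Check: 1/8 + 3/4 + 1/8 = 1.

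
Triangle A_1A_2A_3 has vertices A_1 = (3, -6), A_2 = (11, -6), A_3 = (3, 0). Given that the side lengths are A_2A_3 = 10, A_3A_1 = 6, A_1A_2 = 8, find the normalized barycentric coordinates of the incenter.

The incenter has barycentric coordinates proportional to the opposite side lengths: (10 : 6 : 8).
Normalizing by 10+6+8 = 24 gives (5/12, 1/4, 1/3).

(5/12, 1/4, 1/3)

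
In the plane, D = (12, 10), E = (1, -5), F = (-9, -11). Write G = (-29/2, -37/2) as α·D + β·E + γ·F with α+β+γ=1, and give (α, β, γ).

(-1/2, 1/2, 1)

Signed area of the reference triangle: [DEF] = ½·(12·(-5−(-11)) + 1·(-11−10) + (-9)·(10−(-5))) = ½·(72 − 21 − 135) = -42.
[GEF] = ½·((-29/2)·(-5−(-11)) + 1·(-11−(-37/2)) + (-9)·(-37/2−(-5))) = ½·(-87 + 15/2 + 243/2) = 21, so the D-coordinate is 21/(-42) = -1/2.
[DGF] = ½·(12·(-37/2−(-11)) + (-29/2)·(-11−10) + (-9)·(10−(-37/2))) = ½·(-90 + 609/2 − 513/2) = -21, so the E-coordinate is 1/2.
[DEG] = ½·(12·(-5−(-37/2)) + 1·(-37/2−10) + (-29/2)·(10−(-5))) = ½·(162 − 57/2 − 435/2) = -42, so the F-coordinate is 1.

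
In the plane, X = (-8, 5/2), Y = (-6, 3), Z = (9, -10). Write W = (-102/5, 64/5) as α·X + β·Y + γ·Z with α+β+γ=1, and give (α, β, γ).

(6/5, 3/5, -4/5)

Signed area of the reference triangle: [XYZ] = ½·((-8)·(3−(-10)) + (-6)·(-10−(5/2)) + 9·(5/2−3)) = ½·(-104 + 75 − 9/2) = -67/4.
[WYZ] = ½·((-102/5)·(3−(-10)) + (-6)·(-10−(64/5)) + 9·(64/5−3)) = ½·(-1326/5 + 684/5 + 441/5) = -201/10, so the X-coordinate is (-201/10)/(-67/4) = 6/5.
[XWZ] = ½·((-8)·(64/5−(-10)) + (-102/5)·(-10−(5/2)) + 9·(5/2−(64/5))) = ½·(-912/5 + 255 − 927/10) = -201/20, so the Y-coordinate is 3/5.
[XYW] = ½·((-8)·(3−(64/5)) + (-6)·(64/5−(5/2)) + (-102/5)·(5/2−3)) = ½·(392/5 − 309/5 + 51/5) = 67/5, so the Z-coordinate is -4/5.
Check: 6/5 + 3/5 − 4/5 = 1.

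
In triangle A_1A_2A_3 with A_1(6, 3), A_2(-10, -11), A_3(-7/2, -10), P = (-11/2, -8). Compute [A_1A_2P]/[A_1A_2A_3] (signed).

[A_1A_2A_3] = ½·(6·(-11−(-10)) + (-10)·(-10−3) + (-7/2)·(3−(-11))) = ½·(-6 + 130 − 49) = 75/2.
[A_1A_2P] = ½·(6·(-11−(-8)) + (-10)·(-8−3) + (-11/2)·(3−(-11))) = ½·(-18 + 110 − 77) = 15/2, so the ratio is (15/2)/(75/2) = 1/5.

1/5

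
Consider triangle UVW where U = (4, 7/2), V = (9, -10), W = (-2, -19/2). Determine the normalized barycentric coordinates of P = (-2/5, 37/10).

Signed area of the reference triangle: [UVW] = ½·(4·(-10−(-19/2)) + 9·(-19/2−(7/2)) + (-2)·(7/2−(-10))) = ½·(-2 − 117 − 27) = -73.
[PVW] = ½·((-2/5)·(-10−(-19/2)) + 9·(-19/2−(37/10)) + (-2)·(37/10−(-10))) = ½·(1/5 − 594/5 − 137/5) = -73, so the U-coordinate is (-73)/(-73) = 1.
[UPW] = ½·(4·(37/10−(-19/2)) + (-2/5)·(-19/2−(7/2)) + (-2)·(7/2−(37/10))) = ½·(264/5 + 26/5 + 2/5) = 146/5, so the V-coordinate is -2/5.
[UVP] = ½·(4·(-10−(37/10)) + 9·(37/10−(7/2)) + (-2/5)·(7/2−(-10))) = ½·(-274/5 + 9/5 − 27/5) = -146/5, so the W-coordinate is 2/5.
Check: 1 − 2/5 + 2/5 = 1.

(1, -2/5, 2/5)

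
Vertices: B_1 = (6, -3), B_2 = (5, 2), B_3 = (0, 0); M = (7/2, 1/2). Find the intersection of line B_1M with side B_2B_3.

Barycentric coordinates of M with respect to B_1B_2B_3: (1/6, 1/2, 1/3).
On side B_2B_3 the B_1-coordinate is zero; dropping M's B_1-weight 1/6 and renormalizing the remaining 1/2 : 1/3 gives weights 3/5, 2/5 on B_2, B_3.
N = (3/5)·(5, 2) + (2/5)·(0, 0) = (3, 6/5).

(3, 6/5)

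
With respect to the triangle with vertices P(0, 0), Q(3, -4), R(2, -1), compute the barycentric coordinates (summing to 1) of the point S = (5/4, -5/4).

(1/2, 1/4, 1/4)

Signed area of the reference triangle: [PQR] = ½·(0·(-4−(-1)) + 3·(-1−0) + 2·(0−(-4))) = ½·(0 − 3 + 8) = 5/2.
[SQR] = ½·((5/4)·(-4−(-1)) + 3·(-1−(-5/4)) + 2·(-5/4−(-4))) = ½·(-15/4 + 3/4 + 11/2) = 5/4, so the P-coordinate is (5/4)/(5/2) = 1/2.
[PSR] = ½·(0·(-5/4−(-1)) + (5/4)·(-1−0) + 2·(0−(-5/4))) = ½·(0 − 5/4 + 5/2) = 5/8, so the Q-coordinate is 1/4.
[PQS] = ½·(0·(-4−(-5/4)) + 3·(-5/4−0) + (5/4)·(0−(-4))) = ½·(0 − 15/4 + 5) = 5/8, so the R-coordinate is 1/4.
Check: 1/2 + 1/4 + 1/4 = 1.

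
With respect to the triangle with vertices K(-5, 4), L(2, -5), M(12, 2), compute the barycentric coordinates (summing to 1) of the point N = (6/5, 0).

(2/5, 2/5, 1/5)

Signed area of the reference triangle: [KLM] = ½·((-5)·(-5−2) + 2·(2−4) + 12·(4−(-5))) = ½·(35 − 4 + 108) = 139/2.
[NLM] = ½·((6/5)·(-5−2) + 2·(2−0) + 12·(0−(-5))) = ½·(-42/5 + 4 + 60) = 139/5, so the K-coordinate is (139/5)/(139/2) = 2/5.
[KNM] = ½·((-5)·(0−2) + (6/5)·(2−4) + 12·(4−0)) = ½·(10 − 12/5 + 48) = 139/5, so the L-coordinate is 2/5.
[KLN] = ½·((-5)·(-5−0) + 2·(0−4) + (6/5)·(4−(-5))) = ½·(25 − 8 + 54/5) = 139/10, so the M-coordinate is 1/5.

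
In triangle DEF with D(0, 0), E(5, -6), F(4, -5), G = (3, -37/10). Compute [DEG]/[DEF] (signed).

[DEF] = ½·(0·(-6−(-5)) + 5·(-5−0) + 4·(0−(-6))) = ½·(0 − 25 + 24) = -1/2.
[DEG] = ½·(0·(-6−(-37/10)) + 5·(-37/10−0) + 3·(0−(-6))) = ½·(0 − 37/2 + 18) = -1/4, so the ratio is (-1/4)/(-1/2) = 1/2.

1/2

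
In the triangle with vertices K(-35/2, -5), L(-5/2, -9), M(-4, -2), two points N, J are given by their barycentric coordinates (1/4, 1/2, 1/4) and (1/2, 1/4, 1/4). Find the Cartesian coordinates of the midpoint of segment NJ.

Barycentric coordinates of the midpoint are the average: (3/8, 3/8, 1/4).
Converting: (3/8)·K + (3/8)·L + (1/4)·M = (-17/2, -23/4).

(-17/2, -23/4)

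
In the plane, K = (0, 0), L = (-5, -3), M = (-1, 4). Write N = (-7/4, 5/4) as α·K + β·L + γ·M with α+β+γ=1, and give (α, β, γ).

Signed area of the reference triangle: [KLM] = ½·(0·(-3−4) + (-5)·(4−0) + (-1)·(0−(-3))) = ½·(0 − 20 − 3) = -23/2.
[NLM] = ½·((-7/4)·(-3−4) + (-5)·(4−(5/4)) + (-1)·(5/4−(-3))) = ½·(49/4 − 55/4 − 17/4) = -23/8, so the K-coordinate is (-23/8)/(-23/2) = 1/4.
[KNM] = ½·(0·(5/4−4) + (-7/4)·(4−0) + (-1)·(0−(5/4))) = ½·(0 − 7 + 5/4) = -23/8, so the L-coordinate is 1/4.
[KLN] = ½·(0·(-3−(5/4)) + (-5)·(5/4−0) + (-7/4)·(0−(-3))) = ½·(0 − 25/4 − 21/4) = -23/4, so the M-coordinate is 1/2.
Check: 1/4 + 1/4 + 1/2 = 1.

(1/4, 1/4, 1/2)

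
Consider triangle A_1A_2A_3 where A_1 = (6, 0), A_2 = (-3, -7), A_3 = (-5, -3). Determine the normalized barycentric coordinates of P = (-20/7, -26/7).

(1/7, 2/7, 4/7)

Signed area of the reference triangle: [A_1A_2A_3] = ½·(6·(-7−(-3)) + (-3)·(-3−0) + (-5)·(0−(-7))) = ½·(-24 + 9 − 35) = -25.
[PA_2A_3] = ½·((-20/7)·(-7−(-3)) + (-3)·(-3−(-26/7)) + (-5)·(-26/7−(-7))) = ½·(80/7 − 15/7 − 115/7) = -25/7, so the A_1-coordinate is (-25/7)/(-25) = 1/7.
[A_1PA_3] = ½·(6·(-26/7−(-3)) + (-20/7)·(-3−0) + (-5)·(0−(-26/7))) = ½·(-30/7 + 60/7 − 130/7) = -50/7, so the A_2-coordinate is 2/7.
[A_1A_2P] = ½·(6·(-7−(-26/7)) + (-3)·(-26/7−0) + (-20/7)·(0−(-7))) = ½·(-138/7 + 78/7 − 20) = -100/7, so the A_3-coordinate is 4/7.
Check: 1/7 + 2/7 + 4/7 = 1.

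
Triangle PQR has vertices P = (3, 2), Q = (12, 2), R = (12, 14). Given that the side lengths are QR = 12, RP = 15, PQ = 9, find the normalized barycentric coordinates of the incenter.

The incenter has barycentric coordinates proportional to the opposite side lengths: (12 : 15 : 9).
Normalizing by 12+15+9 = 36 gives (1/3, 5/12, 1/4).

(1/3, 5/12, 1/4)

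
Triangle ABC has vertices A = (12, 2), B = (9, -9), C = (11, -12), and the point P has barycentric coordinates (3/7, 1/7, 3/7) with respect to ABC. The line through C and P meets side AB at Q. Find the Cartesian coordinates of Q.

Line CP meets AB where the C-coordinate vanishes; zeroing P's C-weight and renormalizing leaves A, B-weights 3/7 : 1/7 → (3/4, 1/4).
So Q = (3/4)·A + (1/4)·B = (45/4, -3/4).

(45/4, -3/4)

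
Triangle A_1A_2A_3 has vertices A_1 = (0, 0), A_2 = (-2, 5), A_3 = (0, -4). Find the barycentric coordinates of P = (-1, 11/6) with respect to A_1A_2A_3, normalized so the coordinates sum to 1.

Signed area of the reference triangle: [A_1A_2A_3] = ½·(0·(5−(-4)) + (-2)·(-4−0) + 0·(0−5)) = ½·(0 + 8 + 0) = 4.
[PA_2A_3] = ½·((-1)·(5−(-4)) + (-2)·(-4−(11/6)) + 0·(11/6−5)) = ½·(-9 + 35/3 + 0) = 4/3, so the A_1-coordinate is (4/3)/4 = 1/3.
[A_1PA_3] = ½·(0·(11/6−(-4)) + (-1)·(-4−0) + 0·(0−(11/6))) = ½·(0 + 4 + 0) = 2, so the A_2-coordinate is 1/2.
[A_1A_2P] = ½·(0·(5−(11/6)) + (-2)·(11/6−0) + (-1)·(0−5)) = ½·(0 − 11/3 + 5) = 2/3, so the A_3-coordinate is 1/6.
Check: 1/3 + 1/2 + 1/6 = 1.

(1/3, 1/2, 1/6)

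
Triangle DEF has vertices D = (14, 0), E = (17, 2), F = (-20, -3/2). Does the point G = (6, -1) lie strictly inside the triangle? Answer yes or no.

no

Barycentric coordinates of G: (145/127, -44/127, 26/127).
The three coordinates are positive, negative, positive; a point is interior exactly when all three are positive.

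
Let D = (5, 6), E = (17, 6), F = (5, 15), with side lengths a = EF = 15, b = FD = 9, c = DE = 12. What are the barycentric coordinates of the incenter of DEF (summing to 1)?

The incenter has barycentric coordinates proportional to the opposite side lengths: (15 : 9 : 12).
Normalizing by 15+9+12 = 36 gives (5/12, 1/4, 1/3).

(5/12, 1/4, 1/3)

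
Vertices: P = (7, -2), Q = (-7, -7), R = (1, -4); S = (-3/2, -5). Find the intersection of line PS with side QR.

(-13/3, -6)

Barycentric coordinates of S with respect to PQR: (1/4, 1/2, 1/4).
On side QR the P-coordinate is zero; dropping S's P-weight 1/4 and renormalizing the remaining 1/2 : 1/4 gives weights 2/3, 1/3 on Q, R.
T = (2/3)·(-7, -7) + (1/3)·(1, -4) = (-13/3, -6).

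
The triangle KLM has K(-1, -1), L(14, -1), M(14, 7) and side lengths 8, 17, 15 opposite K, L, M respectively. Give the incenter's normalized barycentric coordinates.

The incenter has barycentric coordinates proportional to the opposite side lengths: (8 : 17 : 15).
Normalizing by 8+17+15 = 40 gives (1/5, 17/40, 3/8).

(1/5, 17/40, 3/8)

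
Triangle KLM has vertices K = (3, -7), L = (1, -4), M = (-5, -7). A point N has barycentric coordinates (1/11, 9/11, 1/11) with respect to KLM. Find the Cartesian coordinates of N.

N = (1/11)·K + (9/11)·L + (1/11)·M.
x-coordinate: (1/11)·3 + (9/11)·1 + (1/11)·(-5) = 7/11.
y-coordinate: (1/11)·(-7) + (9/11)·(-4) + (1/11)·(-7) = -50/11.

(7/11, -50/11)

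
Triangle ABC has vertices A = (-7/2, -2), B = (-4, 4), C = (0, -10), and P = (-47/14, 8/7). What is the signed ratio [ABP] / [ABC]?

[ABC] = ½·((-7/2)·(4−(-10)) + (-4)·(-10−(-2)) + 0·(-2−4)) = ½·(-49 + 32 + 0) = -17/2.
[ABP] = ½·((-7/2)·(4−(8/7)) + (-4)·(8/7−(-2)) + (-47/14)·(-2−4)) = ½·(-10 − 88/7 + 141/7) = -17/14, so the ratio is (-17/14)/(-17/2) = 1/7.

1/7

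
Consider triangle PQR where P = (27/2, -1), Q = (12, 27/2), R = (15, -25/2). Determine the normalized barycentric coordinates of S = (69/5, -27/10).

Signed area of the reference triangle: [PQR] = ½·((27/2)·(27/2−(-25/2)) + 12·(-25/2−(-1)) + 15·(-1−(27/2))) = ½·(351 − 138 − 435/2) = -9/4.
[SQR] = ½·((69/5)·(27/2−(-25/2)) + 12·(-25/2−(-27/10)) + 15·(-27/10−(27/2))) = ½·(1794/5 − 588/5 − 243) = -9/10, so the P-coordinate is (-9/10)/(-9/4) = 2/5.
[PSR] = ½·((27/2)·(-27/10−(-25/2)) + (69/5)·(-25/2−(-1)) + 15·(-1−(-27/10))) = ½·(1323/10 − 1587/10 + 51/2) = -9/20, so the Q-coordinate is 1/5.
[PQS] = ½·((27/2)·(27/2−(-27/10)) + 12·(-27/10−(-1)) + (69/5)·(-1−(27/2))) = ½·(2187/10 − 102/5 − 2001/10) = -9/10, so the R-coordinate is 2/5.
Check: 2/5 + 1/5 + 2/5 = 1.

(2/5, 1/5, 2/5)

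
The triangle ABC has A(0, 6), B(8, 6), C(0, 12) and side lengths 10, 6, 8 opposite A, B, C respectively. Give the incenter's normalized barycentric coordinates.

(5/12, 1/4, 1/3)

The incenter has barycentric coordinates proportional to the opposite side lengths: (10 : 6 : 8).
Normalizing by 10+6+8 = 24 gives (5/12, 1/4, 1/3).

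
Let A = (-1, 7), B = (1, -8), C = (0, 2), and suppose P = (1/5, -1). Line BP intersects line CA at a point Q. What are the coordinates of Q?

Barycentric coordinates of P with respect to ABC: (1/5, 2/5, 2/5).
On side CA the B-coordinate is zero; dropping P's B-weight 2/5 and renormalizing the remaining 2/5 : 1/5 gives weights 2/3, 1/3 on C, A.
Q = (2/3)·(0, 2) + (1/3)·(-1, 7) = (-1/3, 11/3).

(-1/3, 11/3)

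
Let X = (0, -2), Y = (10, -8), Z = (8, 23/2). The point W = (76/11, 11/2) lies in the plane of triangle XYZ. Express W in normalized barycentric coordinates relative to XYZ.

Signed area of the reference triangle: [XYZ] = ½·(0·(-8−(23/2)) + 10·(23/2−(-2)) + 8·(-2−(-8))) = ½·(0 + 135 + 48) = 183/2.
[WYZ] = ½·((76/11)·(-8−(23/2)) + 10·(23/2−(11/2)) + 8·(11/2−(-8))) = ½·(-1482/11 + 60 + 108) = 183/11, so the X-coordinate is (183/11)/(183/2) = 2/11.
[XWZ] = ½·(0·(11/2−(23/2)) + (76/11)·(23/2−(-2)) + 8·(-2−(11/2))) = ½·(0 + 1026/11 − 60) = 183/11, so the Y-coordinate is 2/11.
[XYW] = ½·(0·(-8−(11/2)) + 10·(11/2−(-2)) + (76/11)·(-2−(-8))) = ½·(0 + 75 + 456/11) = 1281/22, so the Z-coordinate is 7/11.
Check: 2/11 + 2/11 + 7/11 = 1.

(2/11, 2/11, 7/11)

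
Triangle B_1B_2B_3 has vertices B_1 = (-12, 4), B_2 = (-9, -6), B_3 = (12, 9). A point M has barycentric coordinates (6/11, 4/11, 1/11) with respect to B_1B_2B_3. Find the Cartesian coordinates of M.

M = (6/11)·B_1 + (4/11)·B_2 + (1/11)·B_3.
x-coordinate: (6/11)·(-12) + (4/11)·(-9) + (1/11)·12 = -96/11.
y-coordinate: (6/11)·4 + (4/11)·(-6) + (1/11)·9 = 9/11.

(-96/11, 9/11)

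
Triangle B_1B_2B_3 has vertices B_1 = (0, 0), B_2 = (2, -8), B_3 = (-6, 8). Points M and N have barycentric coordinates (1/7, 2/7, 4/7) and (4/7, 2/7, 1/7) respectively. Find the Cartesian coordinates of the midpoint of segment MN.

Barycentric coordinates of the midpoint are the average: (5/14, 2/7, 5/14).
Converting: (5/14)·B_1 + (2/7)·B_2 + (5/14)·B_3 = (-11/7, 4/7).

(-11/7, 4/7)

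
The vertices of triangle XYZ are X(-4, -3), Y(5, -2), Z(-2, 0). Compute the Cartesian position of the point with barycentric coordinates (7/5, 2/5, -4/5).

W = (7/5)·X + (2/5)·Y + (-4/5)·Z.
x-coordinate: (7/5)·(-4) + (2/5)·5 + (-4/5)·(-2) = -2.
y-coordinate: (7/5)·(-3) + (2/5)·(-2) + (-4/5)·0 = -5.

(-2, -5)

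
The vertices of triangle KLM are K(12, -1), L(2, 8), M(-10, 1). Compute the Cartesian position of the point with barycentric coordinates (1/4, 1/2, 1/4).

N = (1/4)·K + (1/2)·L + (1/4)·M.
x-coordinate: (1/4)·12 + (1/2)·2 + (1/4)·(-10) = 3/2.
y-coordinate: (1/4)·(-1) + (1/2)·8 + (1/4)·1 = 4.

(3/2, 4)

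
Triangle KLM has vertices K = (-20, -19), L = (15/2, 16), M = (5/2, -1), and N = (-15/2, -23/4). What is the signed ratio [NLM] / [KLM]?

[KLM] = ½·((-20)·(16−(-1)) + (15/2)·(-1−(-19)) + (5/2)·(-19−16)) = ½·(-340 + 135 − 175/2) = -585/4.
[NLM] = ½·((-15/2)·(16−(-1)) + (15/2)·(-1−(-23/4)) + (5/2)·(-23/4−16)) = ½·(-255/2 + 285/8 − 435/8) = -585/8, so the ratio is (-585/8)/(-585/4) = 1/2.

1/2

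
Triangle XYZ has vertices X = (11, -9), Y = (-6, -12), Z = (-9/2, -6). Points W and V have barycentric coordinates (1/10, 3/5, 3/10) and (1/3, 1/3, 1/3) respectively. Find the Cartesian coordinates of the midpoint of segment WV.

Barycentric coordinates of the midpoint are the average: (13/60, 7/15, 19/60).
Converting: (13/60)·X + (7/15)·Y + (19/60)·Z = (-221/120, -189/20).

(-221/120, -189/20)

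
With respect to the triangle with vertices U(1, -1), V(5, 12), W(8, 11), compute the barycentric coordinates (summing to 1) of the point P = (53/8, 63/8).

Signed area of the reference triangle: [UVW] = ½·(1·(12−11) + 5·(11−(-1)) + 8·(-1−12)) = ½·(1 + 60 − 104) = -43/2.
[PVW] = ½·((53/8)·(12−11) + 5·(11−(63/8)) + 8·(63/8−12)) = ½·(53/8 + 125/8 − 33) = -43/8, so the U-coordinate is (-43/8)/(-43/2) = 1/4.
[UPW] = ½·(1·(63/8−11) + (53/8)·(11−(-1)) + 8·(-1−(63/8))) = ½·(-25/8 + 159/2 − 71) = 43/16, so the V-coordinate is -1/8.
[UVP] = ½·(1·(12−(63/8)) + 5·(63/8−(-1)) + (53/8)·(-1−12)) = ½·(33/8 + 355/8 − 689/8) = -301/16, so the W-coordinate is 7/8.

(1/4, -1/8, 7/8)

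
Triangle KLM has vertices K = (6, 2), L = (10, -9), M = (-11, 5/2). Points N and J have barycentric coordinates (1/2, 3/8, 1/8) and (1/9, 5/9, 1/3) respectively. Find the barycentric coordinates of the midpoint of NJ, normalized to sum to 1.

Since both coordinate triples sum to 1, the midpoint's barycentrics are the componentwise average.
(1/2+1/9)/2 = 11/36; similarly 67/144 and 11/48.

(11/36, 67/144, 11/48)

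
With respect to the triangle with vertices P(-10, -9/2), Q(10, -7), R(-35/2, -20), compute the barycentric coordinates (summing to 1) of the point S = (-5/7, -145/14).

Signed area of the reference triangle: [PQR] = ½·((-10)·(-7−(-20)) + 10·(-20−(-9/2)) + (-35/2)·(-9/2−(-7))) = ½·(-130 − 155 − 175/4) = -1315/8.
[SQR] = ½·((-5/7)·(-7−(-20)) + 10·(-20−(-145/14)) + (-35/2)·(-145/14−(-7))) = ½·(-65/7 − 675/7 + 235/4) = -1315/56, so the P-coordinate is (-1315/56)/(-1315/8) = 1/7.
[PSR] = ½·((-10)·(-145/14−(-20)) + (-5/7)·(-20−(-9/2)) + (-35/2)·(-9/2−(-145/14))) = ½·(-675/7 + 155/14 − 205/2) = -1315/14, so the Q-coordinate is 4/7.
[PQS] = ½·((-10)·(-7−(-145/14)) + 10·(-145/14−(-9/2)) + (-5/7)·(-9/2−(-7))) = ½·(-235/7 − 410/7 − 25/14) = -1315/28, so the R-coordinate is 2/7.

(1/7, 4/7, 2/7)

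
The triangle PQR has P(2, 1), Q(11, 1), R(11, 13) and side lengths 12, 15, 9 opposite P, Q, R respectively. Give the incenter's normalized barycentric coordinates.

(1/3, 5/12, 1/4)

The incenter has barycentric coordinates proportional to the opposite side lengths: (12 : 15 : 9).
Normalizing by 12+15+9 = 36 gives (1/3, 5/12, 1/4).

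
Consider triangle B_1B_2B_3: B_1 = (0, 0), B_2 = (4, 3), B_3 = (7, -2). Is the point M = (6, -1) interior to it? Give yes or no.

yes

Barycentric coordinates of M: (2/29, 5/29, 22/29).
The three coordinates are positive, positive, positive; a point is interior exactly when all three are positive.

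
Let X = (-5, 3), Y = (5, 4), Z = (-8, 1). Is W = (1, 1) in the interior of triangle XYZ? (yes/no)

no

Barycentric coordinates of W: (-27/17, 18/17, 26/17).
The three coordinates are negative, positive, positive; a point is interior exactly when all three are positive.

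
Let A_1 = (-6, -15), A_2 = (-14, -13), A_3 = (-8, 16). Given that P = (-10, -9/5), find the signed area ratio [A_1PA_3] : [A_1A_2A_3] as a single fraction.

[A_1A_2A_3] = ½·((-6)·(-13−16) + (-14)·(16−(-15)) + (-8)·(-15−(-13))) = ½·(174 − 434 + 16) = -122.
[A_1PA_3] = ½·((-6)·(-9/5−16) + (-10)·(16−(-15)) + (-8)·(-15−(-9/5))) = ½·(534/5 − 310 + 528/5) = -244/5, so the ratio is (-244/5)/(-122) = 2/5.

2/5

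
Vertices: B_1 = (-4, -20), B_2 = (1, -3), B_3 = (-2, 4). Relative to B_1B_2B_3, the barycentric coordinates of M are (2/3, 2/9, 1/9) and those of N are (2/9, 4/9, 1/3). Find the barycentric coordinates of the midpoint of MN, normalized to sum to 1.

Since both coordinate triples sum to 1, the midpoint's barycentrics are the componentwise average.
(2/3+2/9)/2 = 4/9; similarly 1/3 and 2/9.

(4/9, 1/3, 2/9)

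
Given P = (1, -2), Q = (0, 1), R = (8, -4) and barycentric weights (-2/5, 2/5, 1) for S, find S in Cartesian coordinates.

S = (-2/5)·P + (2/5)·Q + 1·R.
x-coordinate: (-2/5)·1 + (2/5)·0 + 1·8 = 38/5.
y-coordinate: (-2/5)·(-2) + (2/5)·1 + 1·(-4) = -14/5.

(38/5, -14/5)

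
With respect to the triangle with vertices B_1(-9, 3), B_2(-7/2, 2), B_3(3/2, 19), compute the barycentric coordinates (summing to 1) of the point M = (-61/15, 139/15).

Signed area of the reference triangle: [B_1B_2B_3] = ½·((-9)·(2−19) + (-7/2)·(19−3) + (3/2)·(3−2)) = ½·(153 − 56 + 3/2) = 197/4.
[MB_2B_3] = ½·((-61/15)·(2−19) + (-7/2)·(19−(139/15)) + (3/2)·(139/15−2)) = ½·(1037/15 − 511/15 + 109/10) = 1379/60, so the B_1-coordinate is (1379/60)/(197/4) = 7/15.
[B_1MB_3] = ½·((-9)·(139/15−19) + (-61/15)·(19−3) + (3/2)·(3−(139/15))) = ½·(438/5 − 976/15 − 47/5) = 197/30, so the B_2-coordinate is 2/15.
[B_1B_2M] = ½·((-9)·(2−(139/15)) + (-7/2)·(139/15−3) + (-61/15)·(3−2)) = ½·(327/5 − 329/15 − 61/15) = 197/10, so the B_3-coordinate is 2/5.
Check: 7/15 + 2/15 + 2/5 = 1.

(7/15, 2/15, 2/5)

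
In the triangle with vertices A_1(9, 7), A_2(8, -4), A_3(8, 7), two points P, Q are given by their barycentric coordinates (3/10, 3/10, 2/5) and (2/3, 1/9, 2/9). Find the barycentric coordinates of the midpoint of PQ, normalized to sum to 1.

(29/60, 37/180, 14/45)

Since both coordinate triples sum to 1, the midpoint's barycentrics are the componentwise average.
(3/10+2/3)/2 = 29/60; similarly 37/180 and 14/45.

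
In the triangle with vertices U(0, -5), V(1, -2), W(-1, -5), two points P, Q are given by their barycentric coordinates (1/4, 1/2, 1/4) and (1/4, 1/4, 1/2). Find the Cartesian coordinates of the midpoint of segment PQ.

Barycentric coordinates of the midpoint are the average: (1/4, 3/8, 3/8).
Converting: (1/4)·U + (3/8)·V + (3/8)·W = (0, -31/8).

(0, -31/8)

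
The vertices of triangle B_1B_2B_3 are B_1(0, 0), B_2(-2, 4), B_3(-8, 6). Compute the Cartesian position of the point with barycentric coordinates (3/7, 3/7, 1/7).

(-2, 18/7)

M = (3/7)·B_1 + (3/7)·B_2 + (1/7)·B_3.
x-coordinate: (3/7)·0 + (3/7)·(-2) + (1/7)·(-8) = -2.
y-coordinate: (3/7)·0 + (3/7)·4 + (1/7)·6 = 18/7.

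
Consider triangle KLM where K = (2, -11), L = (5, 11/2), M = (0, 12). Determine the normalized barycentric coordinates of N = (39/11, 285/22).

Signed area of the reference triangle: [KLM] = ½·(2·(11/2−12) + 5·(12−(-11)) + 0·(-11−(11/2))) = ½·(-13 + 115 + 0) = 51.
[NLM] = ½·((39/11)·(11/2−12) + 5·(12−(285/22)) + 0·(285/22−(11/2))) = ½·(-507/22 − 105/22 + 0) = -153/11, so the K-coordinate is (-153/11)/51 = -3/11.
[KNM] = ½·(2·(285/22−12) + (39/11)·(12−(-11)) + 0·(-11−(285/22))) = ½·(21/11 + 897/11 + 0) = 459/11, so the L-coordinate is 9/11.
[KLN] = ½·(2·(11/2−(285/22)) + 5·(285/22−(-11)) + (39/11)·(-11−(11/2))) = ½·(-164/11 + 2635/22 − 117/2) = 255/11, so the M-coordinate is 5/11.
Check: -3/11 + 9/11 + 5/11 = 1.

(-3/11, 9/11, 5/11)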